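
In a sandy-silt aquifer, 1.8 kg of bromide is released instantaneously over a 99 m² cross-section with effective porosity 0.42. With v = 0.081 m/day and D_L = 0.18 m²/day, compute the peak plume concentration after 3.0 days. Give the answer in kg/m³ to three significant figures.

The peak of an instantaneous 1D plume sits at x = vt; there the Gaussian factor is 1 and C_max = M/(n_e·A·√(4πDt)), where n_e·A is the pore area the mass is dissolved in.
√(4πDt) = √(4π × 0.18 × 3.0) = 2.605 m, so C_max = 1.8/(0.42 × 99 × 2.605) = 0.0166 kg/m³.

0.0166 kg/m³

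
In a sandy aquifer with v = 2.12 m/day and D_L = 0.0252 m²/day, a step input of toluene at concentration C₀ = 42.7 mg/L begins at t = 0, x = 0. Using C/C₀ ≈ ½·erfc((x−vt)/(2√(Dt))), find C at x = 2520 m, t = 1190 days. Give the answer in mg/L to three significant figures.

For a continuous step input, C/C₀ ≈ ½·erfc((x−vt)/(2√(Dt))).
vt = 2.12 × 1190 = 2522.8 m and 2√(Dt) = 2√(0.0252 × 1190) = 10.95 m.
Argument (x−vt)/(2√(Dt)) = (2520 − 2522.8)/10.95 = -0.2557; ½·erfc(-0.2557) = 0.6412.
C = 42.7 × 0.6412 = 27.4 mg/L.

27.4 mg/L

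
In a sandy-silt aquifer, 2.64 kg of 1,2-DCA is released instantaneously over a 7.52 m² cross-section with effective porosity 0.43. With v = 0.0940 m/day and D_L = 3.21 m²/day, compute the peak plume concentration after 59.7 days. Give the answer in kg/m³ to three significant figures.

The peak of an instantaneous 1D plume sits at x = vt; there the Gaussian factor is 1 and C_max = M/(n_e·A·√(4πDt)), where n_e·A is the pore area the mass is dissolved in.
√(4πDt) = √(4π × 3.21 × 59.7) = 49.07 m, so C_max = 2.64/(0.43 × 7.52 × 49.07) = 0.0166 kg/m³.

0.0166 kg/m³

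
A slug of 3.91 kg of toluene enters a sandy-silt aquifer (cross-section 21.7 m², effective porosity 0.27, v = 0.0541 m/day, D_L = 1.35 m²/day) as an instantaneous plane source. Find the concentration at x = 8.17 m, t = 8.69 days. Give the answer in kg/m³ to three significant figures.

For an instantaneous plane source, C(x,t) = M/(n_e·A·√(4πDt)) · exp(−(x−vt)²/(4Dt)), with n_e·A the pore (flow) area.
Plume center vt = 0.0541 × 8.69 = 0.470129 m, so the well at 8.17 m is 7.699871 m downgradient of the peak.
√(4πDt) = 12.14 m, giving peak height M/(n_e·A·√(4πDt)) = 3.91/(0.27 × 21.7 × 12.14) = 0.05497 kg/m³.
(x−vt)²/(4Dt) = (7.699871)²/(4 × 1.35 × 8.69) = 1.263; exp(−1.263) = 0.2828.
C = 0.05497 × 0.2828 = 0.0155 kg/m³.

0.0155 kg/m³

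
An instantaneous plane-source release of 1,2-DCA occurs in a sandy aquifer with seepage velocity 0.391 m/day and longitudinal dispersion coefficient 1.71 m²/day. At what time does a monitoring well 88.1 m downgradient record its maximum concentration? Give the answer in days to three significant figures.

For the 1D instantaneous-source solution, setting ∂C/∂t = 0 at fixed x gives v²t² + 2Dt − x² = 0, so t = (√(D² + v²x²) − D)/v².
√(D² + v²x²) = √(1.71² + 0.391² × 88.1²) = 34.49; v² = 0.152881.
t = (34.49 − 1.71)/0.152881 = 214 days (vs. the pure-advection estimate x/v = 225 d).

214 days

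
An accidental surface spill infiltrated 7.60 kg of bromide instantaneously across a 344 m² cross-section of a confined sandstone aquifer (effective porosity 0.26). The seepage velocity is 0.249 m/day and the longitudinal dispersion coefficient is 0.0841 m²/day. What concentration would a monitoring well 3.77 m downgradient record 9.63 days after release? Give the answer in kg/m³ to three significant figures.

For an instantaneous plane source, C(x,t) = M/(n_e·A·√(4πDt)) · exp(−(x−vt)²/(4Dt)), with n_e·A the pore (flow) area.
Plume center vt = 0.249 × 9.63 = 2.39787 m, so the well at 3.77 m is 1.37213 m downgradient of the peak.
√(4πDt) = 3.190 m, giving peak height M/(n_e·A·√(4πDt)) = 7.60/(0.26 × 344 × 3.190) = 0.02664 kg/m³.
(x−vt)²/(4Dt) = (1.37213)²/(4 × 0.0841 × 9.63) = 0.5812; exp(−0.5812) = 0.5592.
C = 0.02664 × 0.5592 = 0.0149 kg/m³.

0.0149 kg/m³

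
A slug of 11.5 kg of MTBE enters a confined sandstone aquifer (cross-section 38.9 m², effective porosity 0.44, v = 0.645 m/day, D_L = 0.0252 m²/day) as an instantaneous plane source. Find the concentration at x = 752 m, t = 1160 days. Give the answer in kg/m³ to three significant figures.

0.0310 kg/m³

For an instantaneous plane source, C(x,t) = M/(n_e·A·√(4πDt)) · exp(−(x−vt)²/(4Dt)), with n_e·A the pore (flow) area.
Plume center vt = 0.645 × 1160 = 748.2 m, so the well at 752 m is 3.8 m downgradient of the peak.
√(4πDt) = 19.17 m, giving peak height M/(n_e·A·√(4πDt)) = 11.5/(0.44 × 38.9 × 19.17) = 0.03505 kg/m³.
(x−vt)²/(4Dt) = (3.8)²/(4 × 0.0252 × 1160) = 0.1235; exp(−0.1235) = 0.8838.
C = 0.03505 × 0.8838 = 0.0310 kg/m³.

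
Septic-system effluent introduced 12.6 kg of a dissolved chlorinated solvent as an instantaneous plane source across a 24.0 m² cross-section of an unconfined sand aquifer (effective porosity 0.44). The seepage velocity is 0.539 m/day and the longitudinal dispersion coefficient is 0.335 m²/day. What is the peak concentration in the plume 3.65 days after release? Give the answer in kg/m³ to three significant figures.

The peak of an instantaneous 1D plume sits at x = vt; there the Gaussian factor is 1 and C_max = M/(n_e·A·√(4πDt)), where n_e·A is the pore area the mass is dissolved in.
√(4πDt) = √(4π × 0.335 × 3.65) = 3.920 m, so C_max = 12.6/(0.44 × 24.0 × 3.920) = 0.304 kg/m³.

0.304 kg/m³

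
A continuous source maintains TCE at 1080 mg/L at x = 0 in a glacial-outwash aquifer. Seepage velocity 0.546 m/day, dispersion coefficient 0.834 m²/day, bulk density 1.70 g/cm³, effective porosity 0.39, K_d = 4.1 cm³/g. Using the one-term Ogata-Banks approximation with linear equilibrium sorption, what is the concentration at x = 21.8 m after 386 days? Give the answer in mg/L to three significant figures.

37.1 mg/L

Retardation factor R = 1 + ρ_b·K_d/n = 1 + 1.70 × 4.1/0.39 = 18.87.
Sorption retards both mechanisms: v_R = v/R = 0.02893 m/day, D_R = D/R = 0.04420 m²/day.
v_R·t = 0.02893 × 386 = 11.16698 m; 2√(D_R t) = 8.261 m; argument = (21.8 − 11.16698)/8.261 = 1.287.
C = C₀ × ½·erfc(1.287) = 1080 × 0.03437 = 37.1 mg/L.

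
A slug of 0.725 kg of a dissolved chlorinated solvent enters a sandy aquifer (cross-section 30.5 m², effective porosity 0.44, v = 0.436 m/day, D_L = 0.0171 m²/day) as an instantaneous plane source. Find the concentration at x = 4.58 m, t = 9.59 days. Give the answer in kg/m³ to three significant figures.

0.0295 kg/m³

For an instantaneous plane source, C(x,t) = M/(n_e·A·√(4πDt)) · exp(−(x−vt)²/(4Dt)), with n_e·A the pore (flow) area.
Plume center vt = 0.436 × 9.59 = 4.18124 m, so the well at 4.58 m is 0.39876 m downgradient of the peak.
√(4πDt) = 1.436 m, giving peak height M/(n_e·A·√(4πDt)) = 0.725/(0.44 × 30.5 × 1.436) = 0.03762 kg/m³.
(x−vt)²/(4Dt) = (0.39876)²/(4 × 0.0171 × 9.59) = 0.2424; exp(−0.2424) = 0.7847.
C = 0.03762 × 0.7847 = 0.0295 kg/m³.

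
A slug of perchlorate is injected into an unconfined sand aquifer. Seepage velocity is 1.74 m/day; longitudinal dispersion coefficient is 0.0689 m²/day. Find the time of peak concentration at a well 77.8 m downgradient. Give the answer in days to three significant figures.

For the 1D instantaneous-source solution, setting ∂C/∂t = 0 at fixed x gives v²t² + 2Dt − x² = 0, so t = (√(D² + v²x²) − D)/v².
√(D² + v²x²) = √(0.0689² + 1.74² × 77.8²) = 135.4; v² = 3.0276.
t = (135.4 − 0.0689)/3.0276 = 44.7 days (vs. the pure-advection estimate x/v = 44.7 d).

44.7 days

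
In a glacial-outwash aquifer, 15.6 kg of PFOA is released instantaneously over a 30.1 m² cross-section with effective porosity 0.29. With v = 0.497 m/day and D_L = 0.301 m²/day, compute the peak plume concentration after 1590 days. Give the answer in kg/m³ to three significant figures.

0.0230 kg/m³

The peak of an instantaneous 1D plume sits at x = vt; there the Gaussian factor is 1 and C_max = M/(n_e·A·√(4πDt)), where n_e·A is the pore area the mass is dissolved in.
√(4πDt) = √(4π × 0.301 × 1590) = 77.55 m, so C_max = 15.6/(0.29 × 30.1 × 77.55) = 0.0230 kg/m³.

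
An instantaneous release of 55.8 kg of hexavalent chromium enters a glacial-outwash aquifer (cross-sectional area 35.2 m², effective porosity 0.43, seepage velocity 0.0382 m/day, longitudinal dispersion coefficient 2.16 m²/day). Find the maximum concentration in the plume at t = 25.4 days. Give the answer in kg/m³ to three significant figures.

The peak of an instantaneous 1D plume sits at x = vt; there the Gaussian factor is 1 and C_max = M/(n_e·A·√(4πDt)), where n_e·A is the pore area the mass is dissolved in.
√(4πDt) = √(4π × 2.16 × 25.4) = 26.26 m, so C_max = 55.8/(0.43 × 35.2 × 26.26) = 0.140 kg/m³.

0.140 kg/m³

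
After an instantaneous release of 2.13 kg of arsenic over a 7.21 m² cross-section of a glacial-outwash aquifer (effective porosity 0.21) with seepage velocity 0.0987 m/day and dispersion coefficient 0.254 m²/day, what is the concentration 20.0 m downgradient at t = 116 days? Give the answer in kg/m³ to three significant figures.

0.0393 kg/m³

For an instantaneous plane source, C(x,t) = M/(n_e·A·√(4πDt)) · exp(−(x−vt)²/(4Dt)), with n_e·A the pore (flow) area.
Plume center vt = 0.0987 × 116 = 11.4492 m, so the well at 20.0 m is 8.5508 m downgradient of the peak.
√(4πDt) = 19.24 m, giving peak height M/(n_e·A·√(4πDt)) = 2.13/(0.21 × 7.21 × 19.24) = 0.07312 kg/m³.
(x−vt)²/(4Dt) = (8.5508)²/(4 × 0.254 × 116) = 0.6204; exp(−0.6204) = 0.5377.
C = 0.07312 × 0.5377 = 0.0393 kg/m³.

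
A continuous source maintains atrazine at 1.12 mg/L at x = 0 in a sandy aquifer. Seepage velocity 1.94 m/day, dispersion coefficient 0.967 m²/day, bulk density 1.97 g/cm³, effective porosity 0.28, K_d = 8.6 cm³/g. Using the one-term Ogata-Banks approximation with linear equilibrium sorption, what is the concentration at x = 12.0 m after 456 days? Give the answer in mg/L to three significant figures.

Retardation factor R = 1 + ρ_b·K_d/n = 1 + 1.97 × 8.6/0.28 = 61.51.
Sorption retards both mechanisms: v_R = v/R = 0.03154 m/day, D_R = D/R = 0.01572 m²/day.
v_R·t = 0.03154 × 456 = 14.38224 m; 2√(D_R t) = 5.355 m; argument = (12.0 − 14.38224)/5.355 = -0.4449.
C = C₀ × ½·erfc(-0.4449) = 1.12 × 0.7354 = 0.824 mg/L.

0.824 mg/L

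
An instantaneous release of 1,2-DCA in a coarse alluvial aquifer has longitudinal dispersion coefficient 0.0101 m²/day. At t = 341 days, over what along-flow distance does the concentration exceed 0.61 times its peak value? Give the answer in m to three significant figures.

The plume is Gaussian with σ = √(2Dt) = √(2 × 0.0101 × 341) = 2.625 m.
C/C_peak = exp(−Δx²/(2σ²)) = 0.61 ⇒ Δx = σ·√(−2 ln 0.61) = 2.625 × 0.9943 = 2.610 m.
Width = 2Δx = 5.22 m.

5.22 m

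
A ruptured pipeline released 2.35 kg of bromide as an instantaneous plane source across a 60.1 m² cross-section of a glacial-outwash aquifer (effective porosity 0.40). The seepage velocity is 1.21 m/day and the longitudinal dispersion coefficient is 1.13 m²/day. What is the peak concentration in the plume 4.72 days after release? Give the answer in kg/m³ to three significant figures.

0.0119 kg/m³

The peak of an instantaneous 1D plume sits at x = vt; there the Gaussian factor is 1 and C_max = M/(n_e·A·√(4πDt)), where n_e·A is the pore area the mass is dissolved in.
√(4πDt) = √(4π × 1.13 × 4.72) = 8.187 m, so C_max = 2.35/(0.40 × 60.1 × 8.187) = 0.0119 kg/m³.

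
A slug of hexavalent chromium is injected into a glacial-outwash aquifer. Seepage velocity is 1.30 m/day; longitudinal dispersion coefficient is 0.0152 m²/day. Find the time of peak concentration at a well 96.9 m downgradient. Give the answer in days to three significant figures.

74.5 days

For the 1D instantaneous-source solution, setting ∂C/∂t = 0 at fixed x gives v²t² + 2Dt − x² = 0, so t = (√(D² + v²x²) − D)/v².
√(D² + v²x²) = √(0.0152² + 1.30² × 96.9²) = 126.0; v² = 1.69.
t = (126.0 − 0.0152)/1.69 = 74.5 days (vs. the pure-advection estimate x/v = 74.5 d).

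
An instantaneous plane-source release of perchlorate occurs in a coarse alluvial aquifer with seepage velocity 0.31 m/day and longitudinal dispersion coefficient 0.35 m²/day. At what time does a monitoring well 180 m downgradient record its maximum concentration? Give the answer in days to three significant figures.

For the 1D instantaneous-source solution, setting ∂C/∂t = 0 at fixed x gives v²t² + 2Dt − x² = 0, so t = (√(D² + v²x²) − D)/v².
√(D² + v²x²) = √(0.35² + 0.31² × 180²) = 55.80; v² = 0.0961.
t = (55.80 − 0.35)/0.0961 = 577 days (vs. the pure-advection estimate x/v = 581 d).

577 days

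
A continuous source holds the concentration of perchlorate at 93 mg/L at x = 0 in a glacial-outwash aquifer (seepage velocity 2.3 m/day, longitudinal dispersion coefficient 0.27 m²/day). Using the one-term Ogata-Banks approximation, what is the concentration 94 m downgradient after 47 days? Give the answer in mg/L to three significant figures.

92.8 mg/L

For a continuous step input, C/C₀ ≈ ½·erfc((x−vt)/(2√(Dt))).
vt = 2.3 × 47 = 108.1 m and 2√(Dt) = 2√(0.27 × 47) = 7.125 m.
Argument (x−vt)/(2√(Dt)) = (94 − 108.1)/7.125 = -1.979; ½·erfc(-1.979) = 0.9974.
C = 93 × 0.9974 = 92.8 mg/L.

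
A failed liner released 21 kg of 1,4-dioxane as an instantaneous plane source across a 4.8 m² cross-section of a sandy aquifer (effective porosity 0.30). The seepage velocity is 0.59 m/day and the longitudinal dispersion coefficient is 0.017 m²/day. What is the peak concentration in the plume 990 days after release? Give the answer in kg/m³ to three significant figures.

The peak of an instantaneous 1D plume sits at x = vt; there the Gaussian factor is 1 and C_max = M/(n_e·A·√(4πDt)), where n_e·A is the pore area the mass is dissolved in.
√(4πDt) = √(4π × 0.017 × 990) = 14.54 m, so C_max = 21/(0.30 × 4.8 × 14.54) = 1.00 kg/m³.

1.00 kg/m³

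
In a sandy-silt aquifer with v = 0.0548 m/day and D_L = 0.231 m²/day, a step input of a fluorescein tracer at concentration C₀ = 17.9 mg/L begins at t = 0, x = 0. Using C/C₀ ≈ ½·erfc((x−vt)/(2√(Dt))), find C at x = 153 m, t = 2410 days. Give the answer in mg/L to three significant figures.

4.75 mg/L

For a continuous step input, C/C₀ ≈ ½·erfc((x−vt)/(2√(Dt))).
vt = 0.0548 × 2410 = 132.068 m and 2√(Dt) = 2√(0.231 × 2410) = 47.19 m.
Argument (x−vt)/(2√(Dt)) = (153 − 132.068)/47.19 = 0.4436; ½·erfc(0.4436) = 0.2652.
C = 17.9 × 0.2652 = 4.75 mg/L.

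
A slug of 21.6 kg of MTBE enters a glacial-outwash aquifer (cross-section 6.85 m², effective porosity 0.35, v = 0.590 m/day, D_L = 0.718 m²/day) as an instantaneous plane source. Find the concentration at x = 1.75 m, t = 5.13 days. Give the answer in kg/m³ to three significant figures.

1.19 kg/m³

For an instantaneous plane source, C(x,t) = M/(n_e·A·√(4πDt)) · exp(−(x−vt)²/(4Dt)), with n_e·A the pore (flow) area.
Plume center vt = 0.590 × 5.13 = 3.0267 m, so the well at 1.75 m is 1.2767 m upgradient of the peak.
√(4πDt) = 6.803 m, giving peak height M/(n_e·A·√(4πDt)) = 21.6/(0.35 × 6.85 × 6.803) = 1.324 kg/m³.
(x−vt)²/(4Dt) = (-1.2767)²/(4 × 0.718 × 5.13) = 0.1106; exp(−0.1106) = 0.8953.
C = 1.324 × 0.8953 = 1.19 kg/m³.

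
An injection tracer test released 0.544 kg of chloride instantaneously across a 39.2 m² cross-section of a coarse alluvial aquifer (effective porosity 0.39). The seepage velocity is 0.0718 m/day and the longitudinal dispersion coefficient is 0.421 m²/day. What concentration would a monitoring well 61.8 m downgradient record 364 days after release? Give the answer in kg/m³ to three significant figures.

0.000102 kg/m³

For an instantaneous plane source, C(x,t) = M/(n_e·A·√(4πDt)) · exp(−(x−vt)²/(4Dt)), with n_e·A the pore (flow) area.
Plume center vt = 0.0718 × 364 = 26.1352 m, so the well at 61.8 m is 35.6648 m downgradient of the peak.
√(4πDt) = 43.88 m, giving peak height M/(n_e·A·√(4πDt)) = 0.544/(0.39 × 39.2 × 43.88) = 0.0008109 kg/m³.
(x−vt)²/(4Dt) = (35.6648)²/(4 × 0.421 × 364) = 2.075; exp(−2.075) = 0.1256.
C = 0.0008109 × 0.1256 = 0.000102 kg/m³.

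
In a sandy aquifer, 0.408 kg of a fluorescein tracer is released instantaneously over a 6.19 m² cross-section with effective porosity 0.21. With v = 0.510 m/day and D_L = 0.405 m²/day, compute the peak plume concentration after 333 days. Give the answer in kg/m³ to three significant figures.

The peak of an instantaneous 1D plume sits at x = vt; there the Gaussian factor is 1 and C_max = M/(n_e·A·√(4πDt)), where n_e·A is the pore area the mass is dissolved in.
√(4πDt) = √(4π × 0.405 × 333) = 41.17 m, so C_max = 0.408/(0.21 × 6.19 × 41.17) = 0.00762 kg/m³.

0.00762 kg/m³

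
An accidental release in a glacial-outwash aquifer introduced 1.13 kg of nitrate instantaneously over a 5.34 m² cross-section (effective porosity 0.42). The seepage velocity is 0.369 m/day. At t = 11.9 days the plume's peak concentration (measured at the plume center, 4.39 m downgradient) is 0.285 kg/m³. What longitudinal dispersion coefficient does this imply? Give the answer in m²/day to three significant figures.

At the plume center C_max = M/(n_e·A·√(4πDt)), so D = M²/(4πt·(n_e·A·C_max)²).
n_e·A·C_max = 0.42 × 5.34 × 0.285 = 0.6392 kg/m.
D = 1.13²/(4π × 11.9 × 0.6392²) = 0.0209 m²/day.

0.0209 m²/day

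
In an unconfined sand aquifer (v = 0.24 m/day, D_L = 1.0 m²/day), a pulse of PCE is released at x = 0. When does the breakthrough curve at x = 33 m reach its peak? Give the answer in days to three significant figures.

For the 1D instantaneous-source solution, setting ∂C/∂t = 0 at fixed x gives v²t² + 2Dt − x² = 0, so t = (√(D² + v²x²) − D)/v².
√(D² + v²x²) = √(1.0² + 0.24² × 33²) = 7.983; v² = 0.0576.
t = (7.983 − 1.0)/0.0576 = 121 days (vs. the pure-advection estimate x/v = 138 d).

121 days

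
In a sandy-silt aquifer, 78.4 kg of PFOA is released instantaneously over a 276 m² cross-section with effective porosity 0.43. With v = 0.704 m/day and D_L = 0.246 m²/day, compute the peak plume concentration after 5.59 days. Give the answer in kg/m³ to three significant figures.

The peak of an instantaneous 1D plume sits at x = vt; there the Gaussian factor is 1 and C_max = M/(n_e·A·√(4πDt)), where n_e·A is the pore area the mass is dissolved in.
√(4πDt) = √(4π × 0.246 × 5.59) = 4.157 m, so C_max = 78.4/(0.43 × 276 × 4.157) = 0.159 kg/m³.

0.159 kg/m³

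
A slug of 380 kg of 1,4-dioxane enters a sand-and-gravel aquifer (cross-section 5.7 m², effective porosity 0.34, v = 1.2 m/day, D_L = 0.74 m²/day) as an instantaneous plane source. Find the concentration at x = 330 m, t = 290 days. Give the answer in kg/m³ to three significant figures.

2.59 kg/m³

For an instantaneous plane source, C(x,t) = M/(n_e·A·√(4πDt)) · exp(−(x−vt)²/(4Dt)), with n_e·A the pore (flow) area.
Plume center vt = 1.2 × 290 = 348 m, so the well at 330 m is 18 m upgradient of the peak.
√(4πDt) = 51.93 m, giving peak height M/(n_e·A·√(4πDt)) = 380/(0.34 × 5.7 × 51.93) = 3.776 kg/m³.
(x−vt)²/(4Dt) = (-18)²/(4 × 0.74 × 290) = 0.3774; exp(−0.3774) = 0.6856.
C = 3.776 × 0.6856 = 2.59 kg/m³.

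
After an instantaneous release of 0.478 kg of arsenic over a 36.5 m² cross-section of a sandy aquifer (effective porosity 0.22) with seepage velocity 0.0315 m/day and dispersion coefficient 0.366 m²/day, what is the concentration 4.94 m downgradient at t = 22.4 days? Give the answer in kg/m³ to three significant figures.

0.00339 kg/m³

For an instantaneous plane source, C(x,t) = M/(n_e·A·√(4πDt)) · exp(−(x−vt)²/(4Dt)), with n_e·A the pore (flow) area.
Plume center vt = 0.0315 × 22.4 = 0.7056 m, so the well at 4.94 m is 4.2344 m downgradient of the peak.
√(4πDt) = 10.15 m, giving peak height M/(n_e·A·√(4πDt)) = 0.478/(0.22 × 36.5 × 10.15) = 0.005865 kg/m³.
(x−vt)²/(4Dt) = (4.2344)²/(4 × 0.366 × 22.4) = 0.5468; exp(−0.5468) = 0.5788.
C = 0.005865 × 0.5788 = 0.00339 kg/m³.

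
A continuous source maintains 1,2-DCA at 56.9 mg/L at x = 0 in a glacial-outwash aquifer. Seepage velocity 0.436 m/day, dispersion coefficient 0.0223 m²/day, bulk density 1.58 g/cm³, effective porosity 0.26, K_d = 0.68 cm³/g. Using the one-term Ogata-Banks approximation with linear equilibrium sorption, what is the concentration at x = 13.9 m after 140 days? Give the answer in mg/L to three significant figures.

1.96 mg/L

Retardation factor R = 1 + ρ_b·K_d/n = 1 + 1.58 × 0.68/0.26 = 5.132.
Sorption retards both mechanisms: v_R = v/R = 0.08496 m/day, D_R = D/R = 0.004345 m²/day.
v_R·t = 0.08496 × 140 = 11.8944 m; 2√(D_R t) = 1.560 m; argument = (13.9 − 11.8944)/1.560 = 1.286.
C = C₀ × ½·erfc(1.286) = 56.9 × 0.03448 = 1.96 mg/L.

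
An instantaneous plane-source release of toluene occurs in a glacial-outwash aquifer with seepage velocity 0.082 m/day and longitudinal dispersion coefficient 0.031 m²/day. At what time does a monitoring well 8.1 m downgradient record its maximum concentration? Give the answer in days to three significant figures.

For the 1D instantaneous-source solution, setting ∂C/∂t = 0 at fixed x gives v²t² + 2Dt − x² = 0, so t = (√(D² + v²x²) − D)/v².
√(D² + v²x²) = √(0.031² + 0.082² × 8.1²) = 0.6649; v² = 0.006724.
t = (0.6649 − 0.031)/0.006724 = 94.3 days (vs. the pure-advection estimate x/v = 98.8 d).

94.3 days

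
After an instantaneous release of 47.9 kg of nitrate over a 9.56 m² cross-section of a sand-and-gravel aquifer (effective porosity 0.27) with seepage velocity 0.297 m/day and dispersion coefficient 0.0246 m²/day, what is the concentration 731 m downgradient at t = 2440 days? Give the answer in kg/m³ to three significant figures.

For an instantaneous plane source, C(x,t) = M/(n_e·A·√(4πDt)) · exp(−(x−vt)²/(4Dt)), with n_e·A the pore (flow) area.
Plume center vt = 0.297 × 2440 = 724.68 m, so the well at 731 m is 6.32 m downgradient of the peak.
√(4πDt) = 27.46 m, giving peak height M/(n_e·A·√(4πDt)) = 47.9/(0.27 × 9.56 × 27.46) = 0.6758 kg/m³.
(x−vt)²/(4Dt) = (6.32)²/(4 × 0.0246 × 2440) = 0.1664; exp(−0.1664) = 0.8467.
C = 0.6758 × 0.8467 = 0.572 kg/m³.

0.572 kg/m³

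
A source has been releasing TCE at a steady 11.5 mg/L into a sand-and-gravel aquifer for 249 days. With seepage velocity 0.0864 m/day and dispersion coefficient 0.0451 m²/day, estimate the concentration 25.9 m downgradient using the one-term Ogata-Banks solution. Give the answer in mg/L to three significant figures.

2.04 mg/L

For a continuous step input, C/C₀ ≈ ½·erfc((x−vt)/(2√(Dt))).
vt = 0.0864 × 249 = 21.5136 m and 2√(Dt) = 2√(0.0451 × 249) = 6.702 m.
Argument (x−vt)/(2√(Dt)) = (25.9 − 21.5136)/6.702 = 0.6545; ½·erfc(0.6545) = 0.1773.
C = 11.5 × 0.1773 = 2.04 mg/L.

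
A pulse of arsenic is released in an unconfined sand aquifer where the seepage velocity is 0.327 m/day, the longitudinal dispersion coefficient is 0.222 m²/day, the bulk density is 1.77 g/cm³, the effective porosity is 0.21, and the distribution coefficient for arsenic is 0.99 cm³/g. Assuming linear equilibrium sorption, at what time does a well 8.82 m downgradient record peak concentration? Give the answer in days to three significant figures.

233 days

Retardation factor R = 1 + ρ_b·K_d/n = 1 + 1.77 × 0.99/0.21 = 9.344.
Sorption retards both mechanisms: v_R = v/R = 0.03500 m/day, D_R = D/R = 0.02376 m²/day.
Peak time from v_R²t² + 2D_R t − x² = 0: t = (√(D_R² + v_R²x²) − D_R)/v_R².
√(D_R² + v_R²x²) = √(0.02376² + 0.03500² × 8.82²) = 0.3096; v_R² = 0.001225.
t = (0.3096 − 0.02376)/0.001225 = 233 days.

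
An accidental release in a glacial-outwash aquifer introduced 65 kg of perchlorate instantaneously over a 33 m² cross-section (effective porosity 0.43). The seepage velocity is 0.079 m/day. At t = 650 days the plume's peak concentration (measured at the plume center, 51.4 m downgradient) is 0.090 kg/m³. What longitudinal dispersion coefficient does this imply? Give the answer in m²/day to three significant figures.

At the plume center C_max = M/(n_e·A·√(4πDt)), so D = M²/(4πt·(n_e·A·C_max)²).
n_e·A·C_max = 0.43 × 33 × 0.090 = 1.277 kg/m.
D = 65²/(4π × 650 × 1.277²) = 0.317 m²/day.

0.317 m²/day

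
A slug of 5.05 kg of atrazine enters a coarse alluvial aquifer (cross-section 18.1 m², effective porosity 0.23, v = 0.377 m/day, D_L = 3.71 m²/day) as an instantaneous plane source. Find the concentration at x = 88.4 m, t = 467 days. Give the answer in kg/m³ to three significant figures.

0.00271 kg/m³

For an instantaneous plane source, C(x,t) = M/(n_e·A·√(4πDt)) · exp(−(x−vt)²/(4Dt)), with n_e·A the pore (flow) area.
Plume center vt = 0.377 × 467 = 176.059 m, so the well at 88.4 m is 87.659 m upgradient of the peak.
√(4πDt) = 147.6 m, giving peak height M/(n_e·A·√(4πDt)) = 5.05/(0.23 × 18.1 × 147.6) = 0.008219 kg/m³.
(x−vt)²/(4Dt) = (-87.659)²/(4 × 3.71 × 467) = 1.109; exp(−1.109) = 0.3299.
C = 0.008219 × 0.3299 = 0.00271 kg/m³.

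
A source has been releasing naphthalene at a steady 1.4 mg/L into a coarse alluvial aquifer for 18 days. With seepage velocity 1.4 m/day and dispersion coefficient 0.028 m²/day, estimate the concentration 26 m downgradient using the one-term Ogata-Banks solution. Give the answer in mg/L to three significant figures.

For a continuous step input, C/C₀ ≈ ½·erfc((x−vt)/(2√(Dt))).
vt = 1.4 × 18 = 25.2 m and 2√(Dt) = 2√(0.028 × 18) = 1.420 m.
Argument (x−vt)/(2√(Dt)) = (26 − 25.2)/1.420 = 0.5634; ½·erfc(0.5634) = 0.2128.
C = 1.4 × 0.2128 = 0.298 mg/L.

0.298 mg/L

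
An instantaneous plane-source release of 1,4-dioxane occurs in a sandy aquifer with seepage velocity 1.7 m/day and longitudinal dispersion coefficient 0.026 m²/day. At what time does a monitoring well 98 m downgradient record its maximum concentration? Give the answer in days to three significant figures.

57.6 days

For the 1D instantaneous-source solution, setting ∂C/∂t = 0 at fixed x gives v²t² + 2Dt − x² = 0, so t = (√(D² + v²x²) − D)/v².
√(D² + v²x²) = √(0.026² + 1.7² × 98²) = 166.6; v² = 2.89.
t = (166.6 − 0.026)/2.89 = 57.6 days (vs. the pure-advection estimate x/v = 57.6 d).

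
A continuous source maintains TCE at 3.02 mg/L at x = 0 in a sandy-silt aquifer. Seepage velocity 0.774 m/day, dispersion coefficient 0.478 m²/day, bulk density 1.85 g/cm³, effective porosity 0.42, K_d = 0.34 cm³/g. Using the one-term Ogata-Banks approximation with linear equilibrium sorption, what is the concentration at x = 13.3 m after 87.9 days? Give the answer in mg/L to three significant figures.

3.00 mg/L

Retardation factor R = 1 + ρ_b·K_d/n = 1 + 1.85 × 0.34/0.42 = 2.498.
Sorption retards both mechanisms: v_R = v/R = 0.3098 m/day, D_R = D/R = 0.1914 m²/day.
v_R·t = 0.3098 × 87.9 = 27.23142 m; 2√(D_R t) = 8.203 m; argument = (13.3 − 27.23142)/8.203 = -1.698.
C = C₀ × ½·erfc(-1.698) = 3.02 × 0.9918 = 3.00 mg/L.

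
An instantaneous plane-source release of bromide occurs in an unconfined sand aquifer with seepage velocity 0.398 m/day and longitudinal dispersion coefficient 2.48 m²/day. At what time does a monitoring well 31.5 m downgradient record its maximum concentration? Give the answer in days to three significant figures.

For the 1D instantaneous-source solution, setting ∂C/∂t = 0 at fixed x gives v²t² + 2Dt − x² = 0, so t = (√(D² + v²x²) − D)/v².
√(D² + v²x²) = √(2.48² + 0.398² × 31.5²) = 12.78; v² = 0.158404.
t = (12.78 − 2.48)/0.158404 = 65.0 days (vs. the pure-advection estimate x/v = 79.1 d).

65.0 days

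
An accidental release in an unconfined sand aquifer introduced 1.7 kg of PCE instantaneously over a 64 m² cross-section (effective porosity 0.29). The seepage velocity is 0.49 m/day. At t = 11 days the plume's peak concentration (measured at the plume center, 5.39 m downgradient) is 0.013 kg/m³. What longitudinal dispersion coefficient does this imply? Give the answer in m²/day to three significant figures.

At the plume center C_max = M/(n_e·A·√(4πDt)), so D = M²/(4πt·(n_e·A·C_max)²).
n_e·A·C_max = 0.29 × 64 × 0.013 = 0.2413 kg/m.
D = 1.7²/(4π × 11 × 0.2413²) = 0.359 m²/day.

0.359 m²/day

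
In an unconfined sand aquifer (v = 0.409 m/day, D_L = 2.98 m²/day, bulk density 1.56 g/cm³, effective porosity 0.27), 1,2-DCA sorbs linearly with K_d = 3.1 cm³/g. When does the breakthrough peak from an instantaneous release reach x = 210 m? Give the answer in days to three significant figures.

Retardation factor R = 1 + ρ_b·K_d/n = 1 + 1.56 × 3.1/0.27 = 18.91.
Sorption retards both mechanisms: v_R = v/R = 0.02163 m/day, D_R = D/R = 0.1576 m²/day.
Peak time from v_R²t² + 2D_R t − x² = 0: t = (√(D_R² + v_R²x²) − D_R)/v_R².
√(D_R² + v_R²x²) = √(0.1576² + 0.02163² × 210²) = 4.545; v_R² = 0.0004679.
t = (4.545 − 0.1576)/0.0004679 = 9380 days.

9380 days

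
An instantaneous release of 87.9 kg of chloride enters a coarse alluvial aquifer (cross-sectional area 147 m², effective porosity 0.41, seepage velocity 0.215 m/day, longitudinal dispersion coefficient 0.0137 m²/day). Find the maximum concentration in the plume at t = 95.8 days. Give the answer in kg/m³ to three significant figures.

The peak of an instantaneous 1D plume sits at x = vt; there the Gaussian factor is 1 and C_max = M/(n_e·A·√(4πDt)), where n_e·A is the pore area the mass is dissolved in.
√(4πDt) = √(4π × 0.0137 × 95.8) = 4.061 m, so C_max = 87.9/(0.41 × 147 × 4.061) = 0.359 kg/m³.

0.359 kg/m³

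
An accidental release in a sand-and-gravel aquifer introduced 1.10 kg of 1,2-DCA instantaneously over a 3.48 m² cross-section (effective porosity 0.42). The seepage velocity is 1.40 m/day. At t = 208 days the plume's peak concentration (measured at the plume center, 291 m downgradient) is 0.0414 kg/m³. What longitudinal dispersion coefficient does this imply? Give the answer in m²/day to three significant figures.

At the plume center C_max = M/(n_e·A·√(4πDt)), so D = M²/(4πt·(n_e·A·C_max)²).
n_e·A·C_max = 0.42 × 3.48 × 0.0414 = 0.06051 kg/m.
D = 1.10²/(4π × 208 × 0.06051²) = 0.126 m²/day.

0.126 m²/day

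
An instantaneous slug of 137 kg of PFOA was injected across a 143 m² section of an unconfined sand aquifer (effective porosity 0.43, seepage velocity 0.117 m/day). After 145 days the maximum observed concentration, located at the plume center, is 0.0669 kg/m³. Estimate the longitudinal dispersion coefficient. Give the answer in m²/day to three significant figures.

0.609 m²/day

At the plume center C_max = M/(n_e·A·√(4πDt)), so D = M²/(4πt·(n_e·A·C_max)²).
n_e·A·C_max = 0.43 × 143 × 0.0669 = 4.114 kg/m.
D = 137²/(4π × 145 × 4.114²) = 0.609 m²/day.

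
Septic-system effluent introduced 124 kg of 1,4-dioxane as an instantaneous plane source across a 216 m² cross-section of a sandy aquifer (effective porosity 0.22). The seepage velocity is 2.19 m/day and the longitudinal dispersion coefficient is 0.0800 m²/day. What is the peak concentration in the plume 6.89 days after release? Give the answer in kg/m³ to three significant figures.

0.991 kg/m³

The peak of an instantaneous 1D plume sits at x = vt; there the Gaussian factor is 1 and C_max = M/(n_e·A·√(4πDt)), where n_e·A is the pore area the mass is dissolved in.
√(4πDt) = √(4π × 0.0800 × 6.89) = 2.632 m, so C_max = 124/(0.22 × 216 × 2.632) = 0.991 kg/m³.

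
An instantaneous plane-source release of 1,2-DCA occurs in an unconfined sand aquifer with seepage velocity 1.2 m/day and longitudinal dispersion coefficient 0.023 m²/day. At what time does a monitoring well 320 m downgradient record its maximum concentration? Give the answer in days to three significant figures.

For the 1D instantaneous-source solution, setting ∂C/∂t = 0 at fixed x gives v²t² + 2Dt − x² = 0, so t = (√(D² + v²x²) − D)/v².
√(D² + v²x²) = √(0.023² + 1.2² × 320²) = 384.0; v² = 1.44.
t = (384.0 − 0.023)/1.44 = 267 days (vs. the pure-advection estimate x/v = 267 d).

267 days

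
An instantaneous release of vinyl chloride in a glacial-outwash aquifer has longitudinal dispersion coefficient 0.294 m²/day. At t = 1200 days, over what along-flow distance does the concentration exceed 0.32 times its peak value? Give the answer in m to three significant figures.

80.2 m

The plume is Gaussian with σ = √(2Dt) = √(2 × 0.294 × 1200) = 26.56 m.
C/C_peak = exp(−Δx²/(2σ²)) = 0.32 ⇒ Δx = σ·√(−2 ln 0.32) = 26.56 × 1.510 = 40.11 m.
Width = 2Δx = 80.2 m.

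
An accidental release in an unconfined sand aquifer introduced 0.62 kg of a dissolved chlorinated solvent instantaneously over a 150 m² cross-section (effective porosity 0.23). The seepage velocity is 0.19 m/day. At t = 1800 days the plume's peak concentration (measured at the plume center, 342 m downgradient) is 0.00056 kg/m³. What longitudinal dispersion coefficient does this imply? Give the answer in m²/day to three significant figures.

At the plume center C_max = M/(n_e·A·√(4πDt)), so D = M²/(4πt·(n_e·A·C_max)²).
n_e·A·C_max = 0.23 × 150 × 0.00056 = 0.01932 kg/m.
D = 0.62²/(4π × 1800 × 0.01932²) = 0.0455 m²/day.

0.0455 m²/day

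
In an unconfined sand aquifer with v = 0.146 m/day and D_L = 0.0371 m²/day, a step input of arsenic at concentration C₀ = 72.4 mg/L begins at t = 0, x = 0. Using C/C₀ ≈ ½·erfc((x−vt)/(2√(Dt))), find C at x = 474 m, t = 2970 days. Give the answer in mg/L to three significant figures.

For a continuous step input, C/C₀ ≈ ½·erfc((x−vt)/(2√(Dt))).
vt = 0.146 × 2970 = 433.62 m and 2√(Dt) = 2√(0.0371 × 2970) = 20.99 m.
Argument (x−vt)/(2√(Dt)) = (474 − 433.62)/20.99 = 1.924; ½·erfc(1.924) = 0.003255.
C = 72.4 × 0.003255 = 0.236 mg/L.

0.236 mg/L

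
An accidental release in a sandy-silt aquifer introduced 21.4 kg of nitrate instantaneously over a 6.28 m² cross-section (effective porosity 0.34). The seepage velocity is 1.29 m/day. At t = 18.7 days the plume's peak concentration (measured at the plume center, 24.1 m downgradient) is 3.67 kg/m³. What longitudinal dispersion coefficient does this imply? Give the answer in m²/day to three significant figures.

At the plume center C_max = M/(n_e·A·√(4πDt)), so D = M²/(4πt·(n_e·A·C_max)²).
n_e·A·C_max = 0.34 × 6.28 × 3.67 = 7.836 kg/m.
D = 21.4²/(4π × 18.7 × 7.836²) = 0.0317 m²/day.

0.0317 m²/day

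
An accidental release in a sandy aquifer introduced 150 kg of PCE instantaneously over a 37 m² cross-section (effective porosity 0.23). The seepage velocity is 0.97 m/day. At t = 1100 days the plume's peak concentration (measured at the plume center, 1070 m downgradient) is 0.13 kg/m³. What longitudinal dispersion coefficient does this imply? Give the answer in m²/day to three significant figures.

1.33 m²/day

At the plume center C_max = M/(n_e·A·√(4πDt)), so D = M²/(4πt·(n_e·A·C_max)²).
n_e·A·C_max = 0.23 × 37 × 0.13 = 1.106 kg/m.
D = 150²/(4π × 1100 × 1.106²) = 1.33 m²/day.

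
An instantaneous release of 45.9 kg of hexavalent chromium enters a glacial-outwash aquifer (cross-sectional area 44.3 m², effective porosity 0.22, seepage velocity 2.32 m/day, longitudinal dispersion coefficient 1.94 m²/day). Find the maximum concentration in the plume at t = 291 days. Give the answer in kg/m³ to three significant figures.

0.0559 kg/m³

The peak of an instantaneous 1D plume sits at x = vt; there the Gaussian factor is 1 and C_max = M/(n_e·A·√(4πDt)), where n_e·A is the pore area the mass is dissolved in.
√(4πDt) = √(4π × 1.94 × 291) = 84.23 m, so C_max = 45.9/(0.22 × 44.3 × 84.23) = 0.0559 kg/m³.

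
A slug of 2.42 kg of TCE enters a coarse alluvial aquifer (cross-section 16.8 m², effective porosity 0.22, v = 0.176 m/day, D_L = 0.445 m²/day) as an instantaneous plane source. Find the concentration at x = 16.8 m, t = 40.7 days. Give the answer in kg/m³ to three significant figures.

For an instantaneous plane source, C(x,t) = M/(n_e·A·√(4πDt)) · exp(−(x−vt)²/(4Dt)), with n_e·A the pore (flow) area.
Plume center vt = 0.176 × 40.7 = 7.1632 m, so the well at 16.8 m is 9.6368 m downgradient of the peak.
√(4πDt) = 15.09 m, giving peak height M/(n_e·A·√(4πDt)) = 2.42/(0.22 × 16.8 × 15.09) = 0.04339 kg/m³.
(x−vt)²/(4Dt) = (9.6368)²/(4 × 0.445 × 40.7) = 1.282; exp(−1.282) = 0.2775.
C = 0.04339 × 0.2775 = 0.0120 kg/m³.

0.0120 kg/m³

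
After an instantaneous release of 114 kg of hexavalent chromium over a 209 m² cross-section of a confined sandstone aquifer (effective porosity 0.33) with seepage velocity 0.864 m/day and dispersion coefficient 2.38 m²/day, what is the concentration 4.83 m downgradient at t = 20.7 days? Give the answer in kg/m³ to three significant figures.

0.0280 kg/m³

For an instantaneous plane source, C(x,t) = M/(n_e·A·√(4πDt)) · exp(−(x−vt)²/(4Dt)), with n_e·A the pore (flow) area.
Plume center vt = 0.864 × 20.7 = 17.8848 m, so the well at 4.83 m is 13.0548 m upgradient of the peak.
√(4πDt) = 24.88 m, giving peak height M/(n_e·A·√(4πDt)) = 114/(0.33 × 209 × 24.88) = 0.06643 kg/m³.
(x−vt)²/(4Dt) = (-13.0548)²/(4 × 2.38 × 20.7) = 0.8648; exp(−0.8648) = 0.4211.
C = 0.06643 × 0.4211 = 0.0280 kg/m³.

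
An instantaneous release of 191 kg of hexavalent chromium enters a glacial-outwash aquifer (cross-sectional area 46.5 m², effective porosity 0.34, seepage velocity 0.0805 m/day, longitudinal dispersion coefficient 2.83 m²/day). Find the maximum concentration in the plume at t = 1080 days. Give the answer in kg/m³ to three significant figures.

0.0616 kg/m³

The peak of an instantaneous 1D plume sits at x = vt; there the Gaussian factor is 1 and C_max = M/(n_e·A·√(4πDt)), where n_e·A is the pore area the mass is dissolved in.
√(4πDt) = √(4π × 2.83 × 1080) = 196.0 m, so C_max = 191/(0.34 × 46.5 × 196.0) = 0.0616 kg/m³.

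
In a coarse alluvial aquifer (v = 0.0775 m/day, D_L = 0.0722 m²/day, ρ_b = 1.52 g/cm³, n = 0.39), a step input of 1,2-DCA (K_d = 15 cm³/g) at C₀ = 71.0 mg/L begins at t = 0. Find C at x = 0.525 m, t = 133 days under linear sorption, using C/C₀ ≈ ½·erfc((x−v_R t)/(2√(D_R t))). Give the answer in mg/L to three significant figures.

19.0 mg/L

Retardation factor R = 1 + ρ_b·K_d/n = 1 + 1.52 × 15/0.39 = 59.46.
Sorption retards both mechanisms: v_R = v/R = 0.001303 m/day, D_R = D/R = 0.001214 m²/day.
v_R·t = 0.001303 × 133 = 0.173299 m; 2√(D_R t) = 0.8036 m; argument = (0.525 − 0.173299)/0.8036 = 0.4377.
C = C₀ × ½·erfc(0.4377) = 71.0 × 0.2680 = 19.0 mg/L.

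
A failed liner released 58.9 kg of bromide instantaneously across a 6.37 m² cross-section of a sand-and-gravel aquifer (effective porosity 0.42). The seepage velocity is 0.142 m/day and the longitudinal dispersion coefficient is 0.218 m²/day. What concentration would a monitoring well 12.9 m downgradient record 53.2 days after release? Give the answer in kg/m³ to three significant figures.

For an instantaneous plane source, C(x,t) = M/(n_e·A·√(4πDt)) · exp(−(x−vt)²/(4Dt)), with n_e·A the pore (flow) area.
Plume center vt = 0.142 × 53.2 = 7.5544 m, so the well at 12.9 m is 5.3456 m downgradient of the peak.
√(4πDt) = 12.07 m, giving peak height M/(n_e·A·√(4πDt)) = 58.9/(0.42 × 6.37 × 12.07) = 1.824 kg/m³.
(x−vt)²/(4Dt) = (5.3456)²/(4 × 0.218 × 53.2) = 0.6160; exp(−0.6160) = 0.5401.
C = 1.824 × 0.5401 = 0.985 kg/m³.

0.985 kg/m³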